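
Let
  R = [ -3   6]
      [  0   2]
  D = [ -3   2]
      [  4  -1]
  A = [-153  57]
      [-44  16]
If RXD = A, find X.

X = [[-1, 1], [2, -4]]

Left-multiply by R⁻¹ and right-multiply by D⁻¹: X = R⁻¹AD⁻¹.
det R = -6; the adjugate gives R⁻¹ = [[-1/3, 1], [0, 1/2]].
det D = -5, so D⁻¹ = [[1/5, 2/5], [4/5, 3/5]].
R⁻¹A = [[7, -3], [-22, 8]].
X = (R⁻¹A)D⁻¹ = [[-1, 1], [2, -4]].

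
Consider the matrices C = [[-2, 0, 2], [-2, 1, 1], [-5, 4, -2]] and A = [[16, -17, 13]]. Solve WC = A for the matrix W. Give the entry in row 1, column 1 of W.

Right-multiplying both sides by C⁻¹ gives W = AC⁻¹.
det C = 6, so C⁻¹ = [[-1, 4/3, -1/3], [-3/2, 7/3, -1/3], [-1/2, 4/3, -1/3]].
W = AC⁻¹ = [[16, -17, 13]] · [[-1, 4/3, -1/3], [-3/2, 7/3, -1/3], [-1/2, 4/3, -1/3]] = [[3, -1, -4]].

3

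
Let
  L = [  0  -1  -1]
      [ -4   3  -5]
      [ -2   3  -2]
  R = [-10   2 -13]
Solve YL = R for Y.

L is on the right of Y, so right-multiply by L⁻¹: Y = RL⁻¹.
L has determinant 4; L⁻¹ = [[9/4, -5/4, 2], [1/2, -1/2, 1], [-3/2, 1/2, -1]].
Y = RL⁻¹ = [[-10, 2, -13]] · [[9/4, -5/4, 2], [1/2, -1/2, 1], [-3/2, 1/2, -1]] = [[-2, 5, -5]].

Y = [[-2, 5, -5]]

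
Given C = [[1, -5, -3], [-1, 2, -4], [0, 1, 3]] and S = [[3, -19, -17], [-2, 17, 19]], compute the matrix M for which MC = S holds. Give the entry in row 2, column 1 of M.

Since C sits to the right of M, M = SC⁻¹.
det C = -2, so C⁻¹ = [[-5, -6, -13], [-3/2, -3/2, -7/2], [1/2, 1/2, 3/2]].
M = SC⁻¹ = [[3, -19, -17], [-2, 17, 19]] · [[-5, -6, -13], [-3/2, -3/2, -7/2], [1/2, 1/2, 3/2]] = [[5, 2, 2], [-6, -4, -5]].

-6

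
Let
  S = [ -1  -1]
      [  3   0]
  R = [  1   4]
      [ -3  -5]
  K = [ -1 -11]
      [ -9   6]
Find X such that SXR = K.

X = S⁻¹KR⁻¹ (apply S⁻¹ on the left and R⁻¹ on the right).
det S = 3; the adjugate gives S⁻¹ = [[0, 1/3], [-1, -1/3]].
R has determinant 7; R⁻¹ = [[-5/7, -4/7], [3/7, 1/7]].
S⁻¹K = [[-3, 2], [4, 9]].
X = (S⁻¹K)R⁻¹ = [[3, 2], [1, -1]].

X = [[3, 2], [1, -1]]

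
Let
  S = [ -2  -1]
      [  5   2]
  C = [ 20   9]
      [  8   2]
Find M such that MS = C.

M = [[-5, 2], [6, 4]]

S is on the right of M, so right-multiply by S⁻¹: M = CS⁻¹.
S has determinant 1; S⁻¹ = [[2, 1], [-5, -2]].
M = CS⁻¹ = [[20, 9], [8, 2]] · [[2, 1], [-5, -2]] = [[-5, 2], [6, 4]].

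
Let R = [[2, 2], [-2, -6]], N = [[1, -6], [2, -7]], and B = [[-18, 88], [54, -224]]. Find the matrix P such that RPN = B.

P = [[-4, 2], [-1, -4]]

Left-multiply by R⁻¹ and right-multiply by N⁻¹: P = R⁻¹BN⁻¹.
det R = -8, so R⁻¹ = [[3/4, 1/4], [-1/4, -1/4]].
N has determinant 5; N⁻¹ = [[-7/5, 6/5], [-2/5, 1/5]].
R⁻¹B = [[0, 10], [-9, 34]].
P = (R⁻¹B)N⁻¹ = [[-4, 2], [-1, -4]].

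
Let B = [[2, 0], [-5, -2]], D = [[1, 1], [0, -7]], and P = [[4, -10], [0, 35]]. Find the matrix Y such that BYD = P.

Y = [[2, 1], [-5, 0]]

Y = B⁻¹PD⁻¹ (apply B⁻¹ on the left and D⁻¹ on the right).
det B = -4, so B⁻¹ = [[1/2, 0], [-5/4, -1/2]].
det D = -7, so D⁻¹ = [[1, 1/7], [0, -1/7]].
B⁻¹P = [[2, -5], [-5, -5]].
Y = (B⁻¹P)D⁻¹ = [[2, 1], [-5, 0]].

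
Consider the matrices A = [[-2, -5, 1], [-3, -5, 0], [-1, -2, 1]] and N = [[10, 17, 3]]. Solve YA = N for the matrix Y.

Y = [[-1, -4, 4]]

Right-multiplying both sides by A⁻¹ gives Y = NA⁻¹.
A has determinant -4; A⁻¹ = [[5/4, -3/4, -5/4], [-3/4, 1/4, 3/4], [-1/4, -1/4, 5/4]].
Y = NA⁻¹ = [[10, 17, 3]] · [[5/4, -3/4, -5/4], [-3/4, 1/4, 3/4], [-1/4, -1/4, 5/4]] = [[-1, -4, 4]].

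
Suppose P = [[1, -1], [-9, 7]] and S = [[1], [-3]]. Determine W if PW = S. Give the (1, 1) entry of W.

P is on the left of W, so left-multiply by P⁻¹: W = P⁻¹S.
P has determinant -2; P⁻¹ = [[-7/2, -1/2], [-9/2, -1/2]].
W = P⁻¹S = [[-7/2, -1/2], [-9/2, -1/2]] · [[1], [-3]] = [[-2], [-3]].

-2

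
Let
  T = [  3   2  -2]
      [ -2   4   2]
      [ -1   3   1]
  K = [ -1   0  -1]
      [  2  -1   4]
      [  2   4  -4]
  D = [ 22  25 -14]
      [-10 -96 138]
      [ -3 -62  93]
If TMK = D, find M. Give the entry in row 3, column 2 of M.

M = T⁻¹DK⁻¹ (apply T⁻¹ on the left and K⁻¹ on the right).
det T = -2, so T⁻¹ = [[1, 4, -6], [0, -1/2, 1], [1, 11/2, -8]].
K has determinant 2; K⁻¹ = [[-6, -2, -1/2], [8, 3, 1], [5, 2, 1/2]].
T⁻¹D = [[0, 13, -20], [2, -14, 24], [-9, -7, 1]].
M = (T⁻¹D)K⁻¹ = [[4, -1, 3], [-4, 2, -3], [3, -1, -2]].

-1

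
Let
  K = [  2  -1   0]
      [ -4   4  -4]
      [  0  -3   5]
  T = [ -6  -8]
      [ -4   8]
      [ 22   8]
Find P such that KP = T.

K is on the left of P, so left-multiply by K⁻¹: P = K⁻¹T.
K has determinant -4; K⁻¹ = [[-2, -5/4, -1], [-5, -5/2, -2], [-3, -3/2, -1]].
P = K⁻¹T = [[-2, -5/4, -1], [-5, -5/2, -2], [-3, -3/2, -1]] · [[-6, -8], [-4, 8], [22, 8]] = [[-5, -2], [-4, 4], [2, 4]].

P = [[-5, -2], [-4, 4], [2, 4]]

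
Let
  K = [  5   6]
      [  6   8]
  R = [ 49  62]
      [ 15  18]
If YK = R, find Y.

Y = [[5, 4], [3, 0]]

K is on the right of Y, so right-multiply by K⁻¹: Y = RK⁻¹.
det K = 4, so K⁻¹ = [[2, -3/2], [-3/2, 5/4]].
Y = RK⁻¹ = [[49, 62], [15, 18]] · [[2, -3/2], [-3/2, 5/4]] = [[5, 4], [3, 0]].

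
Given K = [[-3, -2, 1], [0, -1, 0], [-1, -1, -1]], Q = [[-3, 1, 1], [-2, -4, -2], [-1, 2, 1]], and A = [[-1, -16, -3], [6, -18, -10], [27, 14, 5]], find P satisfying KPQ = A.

Isolating P: multiply by K⁻¹ from the left and Q⁻¹ from the right, so P = K⁻¹AQ⁻¹.
K has determinant -4; K⁻¹ = [[-1/4, 3/4, -1/4], [0, -1, 0], [1/4, 1/4, -3/4]].
Q has determinant -4; Q⁻¹ = [[0, -1/4, -1/2], [-1, 1/2, 2], [2, -5/4, -7/2]].
K⁻¹A = [[-2, -13, -8], [-6, 18, 10], [-19, -19, -7]].
P = (K⁻¹A)Q⁻¹ = [[-3, 4, 3], [2, -2, 4], [5, 4, -4]].

P = [[-3, 4, 3], [2, -2, 4], [5, 4, -4]]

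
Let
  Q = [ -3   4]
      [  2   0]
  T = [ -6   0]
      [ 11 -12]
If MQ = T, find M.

Since Q sits to the right of M, M = TQ⁻¹.
det Q = -8; the adjugate gives Q⁻¹ = [[0, 1/2], [1/4, 3/8]].
M = TQ⁻¹ = [[-6, 0], [11, -12]] · [[0, 1/2], [1/4, 3/8]] = [[0, -3], [-3, 1]].

M = [[0, -3], [-3, 1]]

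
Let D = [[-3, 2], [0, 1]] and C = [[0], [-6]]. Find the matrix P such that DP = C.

P = [[-4], [-6]]

Left-multiplying both sides by D⁻¹ gives P = D⁻¹C.
det D = -3; the adjugate gives D⁻¹ = [[-1/3, 2/3], [0, 1]].
P = D⁻¹C = [[-1/3, 2/3], [0, 1]] · [[0], [-6]] = [[-4], [-6]].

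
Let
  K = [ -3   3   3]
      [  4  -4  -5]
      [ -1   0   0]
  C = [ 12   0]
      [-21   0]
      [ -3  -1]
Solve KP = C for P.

Since K multiplies P on the left, P = K⁻¹C.
det K = 3, so K⁻¹ = [[0, 0, -1], [5/3, 1, -1], [-4/3, -1, 0]].
P = K⁻¹C = [[0, 0, -1], [5/3, 1, -1], [-4/3, -1, 0]] · [[12, 0], [-21, 0], [-3, -1]] = [[3, 1], [2, 1], [5, 0]].

P = [[3, 1], [2, 1], [5, 0]]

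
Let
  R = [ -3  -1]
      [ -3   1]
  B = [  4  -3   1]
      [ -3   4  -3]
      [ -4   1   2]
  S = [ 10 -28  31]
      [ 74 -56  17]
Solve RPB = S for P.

Isolating P: multiply by R⁻¹ from the left and B⁻¹ from the right, so P = R⁻¹SB⁻¹.
det R = -6; the adjugate gives R⁻¹ = [[-1/6, -1/6], [-1/2, 1/2]].
det B = 3; the adjugate gives B⁻¹ = [[11/3, 7/3, 5/3], [6, 4, 3], [13/3, 8/3, 7/3]].
R⁻¹S = [[-14, 14, -8], [32, -14, -7]].
P = (R⁻¹S)B⁻¹ = [[-2, 2, 0], [3, 0, -5]].

P = [[-2, 2, 0], [3, 0, -5]]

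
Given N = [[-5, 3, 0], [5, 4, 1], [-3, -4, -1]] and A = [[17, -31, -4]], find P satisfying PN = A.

Right-multiplying both sides by N⁻¹ gives P = AN⁻¹.
N has determinant 6; N⁻¹ = [[0, 1/2, 1/2], [1/3, 5/6, 5/6], [-4/3, -29/6, -35/6]].
P = AN⁻¹ = [[17, -31, -4]] · [[0, 1/2, 1/2], [1/3, 5/6, 5/6], [-4/3, -29/6, -35/6]] = [[-5, 2, 6]].

P = [[-5, 2, 6]]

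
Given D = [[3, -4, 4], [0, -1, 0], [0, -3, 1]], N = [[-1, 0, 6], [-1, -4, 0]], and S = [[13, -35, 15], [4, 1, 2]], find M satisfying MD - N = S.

MD = S + N = [[12, -35, 21], [3, -3, 2]].
Right-multiplying both sides by D⁻¹ gives M = (S + N)D⁻¹.
det D = -3, so D⁻¹ = [[1/3, 8/3, -4/3], [0, -1, 0], [0, -3, 1]].
M = (S + N)D⁻¹ = [[4, 4, 5], [1, 5, -2]].

M = [[4, 4, 5], [1, 5, -2]]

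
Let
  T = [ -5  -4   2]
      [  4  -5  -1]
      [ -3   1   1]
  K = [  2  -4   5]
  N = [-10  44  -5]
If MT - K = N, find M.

MT = N + K = [[-8, 40, 0]].
Since T sits to the right of M, M = (N + K)T⁻¹.
det T = 2; the adjugate gives T⁻¹ = [[-2, 3, 7], [-1/2, 1/2, 3/2], [-11/2, 17/2, 41/2]].
M = (N + K)T⁻¹ = [[-4, -4, 4]].

M = [[-4, -4, 4]]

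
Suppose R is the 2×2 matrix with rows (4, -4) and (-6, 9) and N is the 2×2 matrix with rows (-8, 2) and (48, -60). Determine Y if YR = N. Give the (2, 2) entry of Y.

R is on the right of Y, so right-multiply by R⁻¹: Y = NR⁻¹.
det R = 12; the adjugate gives R⁻¹ = [[3/4, 1/3], [1/2, 1/3]].
Y = NR⁻¹ = [[-8, 2], [48, -60]] · [[3/4, 1/3], [1/2, 1/3]] = [[-5, -2], [6, -4]].

-4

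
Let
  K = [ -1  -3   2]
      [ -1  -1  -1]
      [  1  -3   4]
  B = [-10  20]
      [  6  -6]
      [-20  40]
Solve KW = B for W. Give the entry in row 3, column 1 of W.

-6

Since K multiplies W on the left, W = K⁻¹B.
det K = 6; the adjugate gives K⁻¹ = [[-7/6, 1, 5/6], [1/2, -1, -1/2], [2/3, -1, -1/3]].
W = K⁻¹B = [[-7/6, 1, 5/6], [1/2, -1, -1/2], [2/3, -1, -1/3]] · [[-10, 20], [6, -6], [-20, 40]] = [[1, 4], [-1, -4], [-6, 6]].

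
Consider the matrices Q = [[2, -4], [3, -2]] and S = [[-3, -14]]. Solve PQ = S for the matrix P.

P = [[6, -5]]

Right-multiplying both sides by Q⁻¹ gives P = SQ⁻¹.
Q has determinant 8; Q⁻¹ = [[-1/4, 1/2], [-3/8, 1/4]].
P = SQ⁻¹ = [[-3, -14]] · [[-1/4, 1/2], [-3/8, 1/4]] = [[6, -5]].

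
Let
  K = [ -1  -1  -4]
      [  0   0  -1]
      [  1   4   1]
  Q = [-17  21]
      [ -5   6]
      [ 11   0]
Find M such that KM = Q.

M = [[-6, 2], [3, 1], [5, -6]]

Since K multiplies M on the left, M = K⁻¹Q.
K has determinant -3; K⁻¹ = [[-4/3, 5, -1/3], [1/3, -1, 1/3], [0, -1, 0]].
M = K⁻¹Q = [[-4/3, 5, -1/3], [1/3, -1, 1/3], [0, -1, 0]] · [[-17, 21], [-5, 6], [11, 0]] = [[-6, 2], [3, 1], [5, -6]].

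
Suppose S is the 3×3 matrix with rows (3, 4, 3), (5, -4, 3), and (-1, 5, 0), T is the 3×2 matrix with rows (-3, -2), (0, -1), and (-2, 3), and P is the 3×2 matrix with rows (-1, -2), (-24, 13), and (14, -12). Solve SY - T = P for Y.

Y = [[-2, 4], [2, -1], [-2, -4]]

SY = P + T = [[-4, -4], [-24, 12], [12, -9]].
Since S multiplies Y on the left, Y = S⁻¹(P + T).
det S = 6, so S⁻¹ = [[-5/2, 5/2, 4], [-1/2, 1/2, 1], [7/2, -19/6, -16/3]].
Y = S⁻¹(P + T) = [[-2, 4], [2, -1], [-2, -4]].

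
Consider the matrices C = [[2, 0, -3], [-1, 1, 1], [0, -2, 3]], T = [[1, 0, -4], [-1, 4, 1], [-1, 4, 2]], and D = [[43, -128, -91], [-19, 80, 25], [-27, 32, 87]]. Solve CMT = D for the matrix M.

M = [[1, -1, -3], [5, 5, 3], [-3, 5, 3]]

Left-multiply by C⁻¹ and right-multiply by T⁻¹: M = C⁻¹DT⁻¹.
det C = 4; the adjugate gives C⁻¹ = [[5/4, 3/2, 3/4], [3/4, 3/2, 1/4], [1/2, 1, 1/2]].
det T = 4, so T⁻¹ = [[1, -4, 4], [1/4, -1/2, 3/4], [0, -1, 1]].
C⁻¹D = [[5, -16, -11], [-3, 32, -9], [-11, 32, 23]].
M = (C⁻¹D)T⁻¹ = [[1, -1, -3], [5, 5, 3], [-3, 5, 3]].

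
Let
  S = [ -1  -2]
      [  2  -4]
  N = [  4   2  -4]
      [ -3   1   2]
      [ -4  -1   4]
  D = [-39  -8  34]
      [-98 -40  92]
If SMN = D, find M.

M = [[-3, -1, -1], [5, -2, 1]]

Left-multiply by S⁻¹ and right-multiply by N⁻¹: M = S⁻¹DN⁻¹.
det S = 8, so S⁻¹ = [[-1/2, 1/4], [-1/4, -1/8]].
det N = 4; the adjugate gives N⁻¹ = [[3/2, -1, 2], [1, 0, 1], [7/4, -1, 5/2]].
S⁻¹D = [[-5, -6, 6], [22, 7, -20]].
M = (S⁻¹D)N⁻¹ = [[-3, -1, -1], [5, -2, 1]].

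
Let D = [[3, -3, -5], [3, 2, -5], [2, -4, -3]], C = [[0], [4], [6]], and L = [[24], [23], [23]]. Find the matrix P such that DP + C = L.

P = [[2], [-1], [-3]]

DP = L − C = [[24], [19], [17]].
Left-multiplying both sides by D⁻¹ gives P = D⁻¹(L − C).
det D = 5, so D⁻¹ = [[-26/5, 11/5, 5], [-1/5, 1/5, 0], [-16/5, 6/5, 3]].
P = D⁻¹(L − C) = [[2], [-1], [-3]].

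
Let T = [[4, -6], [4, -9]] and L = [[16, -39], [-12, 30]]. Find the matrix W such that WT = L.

Since T sits to the right of W, W = LT⁻¹.
T has determinant -12; T⁻¹ = [[3/4, -1/2], [1/3, -1/3]].
W = LT⁻¹ = [[16, -39], [-12, 30]] · [[3/4, -1/2], [1/3, -1/3]] = [[-1, 5], [1, -4]].

W = [[-1, 5], [1, -4]]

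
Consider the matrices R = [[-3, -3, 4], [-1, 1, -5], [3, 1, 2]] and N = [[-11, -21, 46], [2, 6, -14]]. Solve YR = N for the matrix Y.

Y = [[6, -4, 1], [-4, -2, -4]]

R is on the right of Y, so right-multiply by R⁻¹: Y = NR⁻¹.
R has determinant 2; R⁻¹ = [[7/2, 5, 11/2], [-13/2, -9, -19/2], [-2, -3, -3]].
Y = NR⁻¹ = [[-11, -21, 46], [2, 6, -14]] · [[7/2, 5, 11/2], [-13/2, -9, -19/2], [-2, -3, -3]] = [[6, -4, 1], [-4, -2, -4]].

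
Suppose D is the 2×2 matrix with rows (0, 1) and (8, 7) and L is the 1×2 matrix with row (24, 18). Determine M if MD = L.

M = [[-3, 3]]

Right-multiplying both sides by D⁻¹ gives M = LD⁻¹.
det D = -8; the adjugate gives D⁻¹ = [[-7/8, 1/8], [1, 0]].
M = LD⁻¹ = [[24, 18]] · [[-7/8, 1/8], [1, 0]] = [[-3, 3]].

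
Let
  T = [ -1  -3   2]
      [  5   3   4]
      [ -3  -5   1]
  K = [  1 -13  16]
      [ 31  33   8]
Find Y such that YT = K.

Y = [[3, 2, 2], [-6, 5, 0]]

Since T sits to the right of Y, Y = KT⁻¹.
det T = -4; the adjugate gives T⁻¹ = [[-23/4, 7/4, 9/2], [17/4, -5/4, -7/2], [4, -1, -3]].
Y = KT⁻¹ = [[1, -13, 16], [31, 33, 8]] · [[-23/4, 7/4, 9/2], [17/4, -5/4, -7/2], [4, -1, -3]] = [[3, 2, 2], [-6, 5, 0]].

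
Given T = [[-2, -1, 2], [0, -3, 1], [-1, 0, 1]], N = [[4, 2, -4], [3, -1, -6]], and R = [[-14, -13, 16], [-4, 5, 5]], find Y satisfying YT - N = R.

Y = [[5, 2, 0], [2, -2, -3]]

YT = R + N = [[-10, -11, 12], [-1, 4, -1]].
Since T sits to the right of Y, Y = (R + N)T⁻¹.
T has determinant 1; T⁻¹ = [[-3, 1, 5], [-1, 0, 2], [-3, 1, 6]].
Y = (R + N)T⁻¹ = [[5, 2, 0], [2, -2, -3]].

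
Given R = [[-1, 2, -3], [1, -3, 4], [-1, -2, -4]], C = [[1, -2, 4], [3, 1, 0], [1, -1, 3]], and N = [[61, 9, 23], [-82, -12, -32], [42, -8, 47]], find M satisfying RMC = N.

Isolating M: multiply by R⁻¹ from the left and C⁻¹ from the right, so M = R⁻¹NC⁻¹.
det R = -5, so R⁻¹ = [[-4, -14/5, 1/5], [0, -1/5, -1/5], [1, 4/5, -1/5]].
C has determinant 5; C⁻¹ = [[3/5, 2/5, -4/5], [-9/5, -1/5, 12/5], [-4/5, -1/5, 7/5]].
R⁻¹N = [[-6, -4, 7], [8, 4, -3], [-13, 1, -12]].
M = (R⁻¹N)C⁻¹ = [[-2, -3, 5], [0, 3, -1], [0, -3, -4]].

M = [[-2, -3, 5], [0, 3, -1], [0, -3, -4]]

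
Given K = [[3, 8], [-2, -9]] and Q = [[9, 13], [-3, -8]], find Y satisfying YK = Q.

K is on the right of Y, so right-multiply by K⁻¹: Y = QK⁻¹.
K has determinant -11; K⁻¹ = [[9/11, 8/11], [-2/11, -3/11]].
Y = QK⁻¹ = [[9, 13], [-3, -8]] · [[9/11, 8/11], [-2/11, -3/11]] = [[5, 3], [-1, 0]].

Y = [[5, 3], [-1, 0]]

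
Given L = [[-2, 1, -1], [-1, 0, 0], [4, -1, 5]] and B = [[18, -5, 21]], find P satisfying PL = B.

P = [[-1, 0, 4]]

L is on the right of P, so right-multiply by L⁻¹: P = BL⁻¹.
det L = 4, so L⁻¹ = [[0, -1, 0], [5/4, -3/2, 1/4], [1/4, 1/2, 1/4]].
P = BL⁻¹ = [[18, -5, 21]] · [[0, -1, 0], [5/4, -3/2, 1/4], [1/4, 1/2, 1/4]] = [[-1, 0, 4]].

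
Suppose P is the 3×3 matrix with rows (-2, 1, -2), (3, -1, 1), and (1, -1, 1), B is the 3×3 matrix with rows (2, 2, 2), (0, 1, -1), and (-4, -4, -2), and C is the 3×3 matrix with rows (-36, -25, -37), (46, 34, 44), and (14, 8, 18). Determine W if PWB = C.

W = [[2, -3, -3], [-2, 1, -3], [1, -2, -1]]

Left-multiply by P⁻¹ and right-multiply by B⁻¹: W = P⁻¹CB⁻¹.
det P = 2, so P⁻¹ = [[0, 1/2, -1/2], [-1, 0, -2], [-1, -1/2, -1/2]].
det B = 4, so B⁻¹ = [[-3/2, -1, -1], [1, 1, 1/2], [1, 0, 1/2]].
P⁻¹C = [[16, 13, 13], [8, 9, 1], [6, 4, 6]].
W = (P⁻¹C)B⁻¹ = [[2, -3, -3], [-2, 1, -3], [1, -2, -1]].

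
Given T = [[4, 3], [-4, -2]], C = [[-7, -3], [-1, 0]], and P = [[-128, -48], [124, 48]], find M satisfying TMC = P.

M = [[4, 1], [0, 4]]

M = T⁻¹PC⁻¹ (apply T⁻¹ on the left and C⁻¹ on the right).
det T = 4; the adjugate gives T⁻¹ = [[-1/2, -3/4], [1, 1]].
det C = -3, so C⁻¹ = [[0, -1], [-1/3, 7/3]].
T⁻¹P = [[-29, -12], [-4, 0]].
M = (T⁻¹P)C⁻¹ = [[4, 1], [0, 4]].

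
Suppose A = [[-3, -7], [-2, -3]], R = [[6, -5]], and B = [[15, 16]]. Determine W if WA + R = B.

W = [[-3, 0]]

WA = B − R = [[9, 21]].
A is on the right of W, so right-multiply by A⁻¹: W = (B − R)A⁻¹.
det A = -5, so A⁻¹ = [[3/5, -7/5], [-2/5, 3/5]].
W = (B − R)A⁻¹ = [[-3, 0]].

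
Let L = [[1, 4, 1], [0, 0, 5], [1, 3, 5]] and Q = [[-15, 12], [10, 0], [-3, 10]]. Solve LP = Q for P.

Left-multiplying both sides by L⁻¹ gives P = L⁻¹Q.
det L = 5; the adjugate gives L⁻¹ = [[-3, -17/5, 4], [1, 4/5, -1], [0, 1/5, 0]].
P = L⁻¹Q = [[-3, -17/5, 4], [1, 4/5, -1], [0, 1/5, 0]] · [[-15, 12], [10, 0], [-3, 10]] = [[-1, 4], [-4, 2], [2, 0]].

P = [[-1, 4], [-4, 2], [2, 0]]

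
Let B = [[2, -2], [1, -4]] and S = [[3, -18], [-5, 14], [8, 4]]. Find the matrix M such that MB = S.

Since B sits to the right of M, M = SB⁻¹.
det B = -6; the adjugate gives B⁻¹ = [[2/3, -1/3], [1/6, -1/3]].
M = SB⁻¹ = [[3, -18], [-5, 14], [8, 4]] · [[2/3, -1/3], [1/6, -1/3]] = [[-1, 5], [-1, -3], [6, -4]].

M = [[-1, 5], [-1, -3], [6, -4]]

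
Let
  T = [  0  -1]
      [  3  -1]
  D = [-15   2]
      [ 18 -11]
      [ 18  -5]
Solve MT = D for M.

M = [[3, -5], [5, 6], [-1, 6]]

T is on the right of M, so right-multiply by T⁻¹: M = DT⁻¹.
T has determinant 3; T⁻¹ = [[-1/3, 1/3], [-1, 0]].
M = DT⁻¹ = [[-15, 2], [18, -11], [18, -5]] · [[-1/3, 1/3], [-1, 0]] = [[3, -5], [5, 6], [-1, 6]].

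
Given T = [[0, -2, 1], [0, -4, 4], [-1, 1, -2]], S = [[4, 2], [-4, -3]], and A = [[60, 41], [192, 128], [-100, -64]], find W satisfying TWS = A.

Left-multiply by T⁻¹ and right-multiply by S⁻¹: W = T⁻¹AS⁻¹.
det T = 4; the adjugate gives T⁻¹ = [[1, -3/4, -1], [-1, 1/4, 0], [-1, 1/2, 0]].
det S = -4; the adjugate gives S⁻¹ = [[3/4, 1/2], [-1, -1]].
T⁻¹A = [[16, 9], [-12, -9], [36, 23]].
W = (T⁻¹A)S⁻¹ = [[3, -1], [0, 3], [4, -5]].

W = [[3, -1], [0, 3], [4, -5]]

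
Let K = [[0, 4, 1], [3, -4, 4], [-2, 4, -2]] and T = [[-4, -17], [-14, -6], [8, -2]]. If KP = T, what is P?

P = [[-6, -6], [-1, -4], [0, -1]]

K is on the left of P, so left-multiply by K⁻¹: P = K⁻¹T.
det K = -4, so K⁻¹ = [[2, -3, -5], [1/2, -1/2, -3/4], [-1, 2, 3]].
P = K⁻¹T = [[2, -3, -5], [1/2, -1/2, -3/4], [-1, 2, 3]] · [[-4, -17], [-14, -6], [8, -2]] = [[-6, -6], [-1, -4], [0, -1]].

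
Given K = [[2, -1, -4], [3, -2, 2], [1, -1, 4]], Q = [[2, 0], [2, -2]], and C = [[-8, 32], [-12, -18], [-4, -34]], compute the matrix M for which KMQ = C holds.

Isolating M: multiply by K⁻¹ from the left and Q⁻¹ from the right, so M = K⁻¹CQ⁻¹.
det K = 2, so K⁻¹ = [[-3, 4, -5], [-5, 6, -8], [-1/2, 1/2, -1/2]].
det Q = -4, so Q⁻¹ = [[1/2, 0], [1/2, -1/2]].
K⁻¹C = [[-4, 2], [0, 4], [0, -8]].
M = (K⁻¹C)Q⁻¹ = [[-1, -1], [2, -2], [-4, 4]].

M = [[-1, -1], [2, -2], [-4, 4]]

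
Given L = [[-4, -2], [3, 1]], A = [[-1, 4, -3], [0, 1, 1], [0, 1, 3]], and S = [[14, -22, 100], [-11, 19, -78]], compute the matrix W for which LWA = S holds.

W = [[4, -4, -4], [-1, -3, 2]]

Left-multiply by L⁻¹ and right-multiply by A⁻¹: W = L⁻¹SA⁻¹.
det L = 2; the adjugate gives L⁻¹ = [[1/2, 1], [-3/2, -2]].
A has determinant -2; A⁻¹ = [[-1, 15/2, -7/2], [0, 3/2, -1/2], [0, -1/2, 1/2]].
L⁻¹S = [[-4, 8, -28], [1, -5, 6]].
W = (L⁻¹S)A⁻¹ = [[4, -4, -4], [-1, -3, 2]].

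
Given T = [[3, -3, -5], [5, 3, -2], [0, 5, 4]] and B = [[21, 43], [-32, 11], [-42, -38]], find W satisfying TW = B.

Since T multiplies W on the left, W = T⁻¹B.
det T = 1, so T⁻¹ = [[22, -13, 21], [-20, 12, -19], [25, -15, 24]].
W = T⁻¹B = [[22, -13, 21], [-20, 12, -19], [25, -15, 24]] · [[21, 43], [-32, 11], [-42, -38]] = [[-4, 5], [-6, -6], [-3, -2]].

W = [[-4, 5], [-6, -6], [-3, -2]]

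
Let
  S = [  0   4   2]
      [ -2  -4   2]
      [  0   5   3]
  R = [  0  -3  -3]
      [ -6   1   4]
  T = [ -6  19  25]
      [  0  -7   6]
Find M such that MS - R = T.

M = [[2, 3, 4], [-1, 3, 2]]

MS = T + R = [[-6, 16, 22], [-6, -6, 10]].
Right-multiplying both sides by S⁻¹ gives M = (T + R)S⁻¹.
det S = 4; the adjugate gives S⁻¹ = [[-11/2, -1/2, 4], [3/2, 0, -1], [-5/2, 0, 2]].
M = (T + R)S⁻¹ = [[2, 3, 4], [-1, 3, 2]].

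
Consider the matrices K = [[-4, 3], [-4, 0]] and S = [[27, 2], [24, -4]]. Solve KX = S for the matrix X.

Left-multiplying both sides by K⁻¹ gives X = K⁻¹S.
det K = 12, so K⁻¹ = [[0, -1/4], [1/3, -1/3]].
X = K⁻¹S = [[0, -1/4], [1/3, -1/3]] · [[27, 2], [24, -4]] = [[-6, 1], [1, 2]].

X = [[-6, 1], [1, 2]]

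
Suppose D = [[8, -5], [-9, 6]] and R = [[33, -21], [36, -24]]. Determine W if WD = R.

D is on the right of W, so right-multiply by D⁻¹: W = RD⁻¹.
D has determinant 3; D⁻¹ = [[2, 5/3], [3, 8/3]].
W = RD⁻¹ = [[33, -21], [36, -24]] · [[2, 5/3], [3, 8/3]] = [[3, -1], [0, -4]].

W = [[3, -1], [0, -4]]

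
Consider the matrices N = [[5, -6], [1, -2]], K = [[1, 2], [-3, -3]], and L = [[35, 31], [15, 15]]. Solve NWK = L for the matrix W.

W = [[-2, 1], [-1, 3]]

Left-multiply by N⁻¹ and right-multiply by K⁻¹: W = N⁻¹LK⁻¹.
det N = -4; the adjugate gives N⁻¹ = [[1/2, -3/2], [1/4, -5/4]].
det K = 3, so K⁻¹ = [[-1, -2/3], [1, 1/3]].
N⁻¹L = [[-5, -7], [-10, -11]].
W = (N⁻¹L)K⁻¹ = [[-2, 1], [-1, 3]].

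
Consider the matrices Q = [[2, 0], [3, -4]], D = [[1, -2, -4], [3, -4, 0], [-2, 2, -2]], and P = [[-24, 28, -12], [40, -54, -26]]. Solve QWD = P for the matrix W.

W = Q⁻¹PD⁻¹ (apply Q⁻¹ on the left and D⁻¹ on the right).
Q has determinant -8; Q⁻¹ = [[1/2, 0], [3/8, -1/4]].
det D = 4; the adjugate gives D⁻¹ = [[2, -3, -4], [3/2, -5/2, -3], [-1/2, 1/2, 1/2]].
Q⁻¹P = [[-12, 14, -6], [-19, 24, 2]].
W = (Q⁻¹P)D⁻¹ = [[0, -2, 3], [-3, -2, 5]].

W = [[0, -2, 3], [-3, -2, 5]]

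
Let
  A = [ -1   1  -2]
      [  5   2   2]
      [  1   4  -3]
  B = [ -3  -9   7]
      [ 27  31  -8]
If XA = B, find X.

A is on the right of X, so right-multiply by A⁻¹: X = BA⁻¹.
det A = -5; the adjugate gives A⁻¹ = [[14/5, 1, -6/5], [-17/5, -1, 8/5], [-18/5, -1, 7/5]].
X = BA⁻¹ = [[-3, -9, 7], [27, 31, -8]] · [[14/5, 1, -6/5], [-17/5, -1, 8/5], [-18/5, -1, 7/5]] = [[-3, -1, -1], [-1, 4, 6]].

X = [[-3, -1, -1], [-1, 4, 6]]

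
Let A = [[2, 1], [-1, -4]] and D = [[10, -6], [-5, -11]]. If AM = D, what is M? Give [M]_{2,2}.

4

Left-multiplying both sides by A⁻¹ gives M = A⁻¹D.
det A = -7, so A⁻¹ = [[4/7, 1/7], [-1/7, -2/7]].
M = A⁻¹D = [[4/7, 1/7], [-1/7, -2/7]] · [[10, -6], [-5, -11]] = [[5, -5], [0, 4]].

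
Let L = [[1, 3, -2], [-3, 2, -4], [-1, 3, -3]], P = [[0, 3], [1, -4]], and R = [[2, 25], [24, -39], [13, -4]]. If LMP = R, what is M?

M = [[-1, -4], [2, 0], [-3, -3]]

Left-multiply by L⁻¹ and right-multiply by P⁻¹: M = L⁻¹RP⁻¹.
det L = 5, so L⁻¹ = [[6/5, 3/5, -8/5], [-1, -1, 2], [-7/5, -6/5, 11/5]].
P has determinant -3; P⁻¹ = [[4/3, 1], [1/3, 0]].
L⁻¹R = [[-4, 13], [0, 6], [-3, 3]].
M = (L⁻¹R)P⁻¹ = [[-1, -4], [2, 0], [-3, -3]].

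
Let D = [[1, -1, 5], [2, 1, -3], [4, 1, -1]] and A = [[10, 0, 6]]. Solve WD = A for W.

Right-multiplying both sides by D⁻¹ gives W = AD⁻¹.
det D = 2, so D⁻¹ = [[1, 2, -1], [-5, -21/2, 13/2], [-1, -5/2, 3/2]].
W = AD⁻¹ = [[10, 0, 6]] · [[1, 2, -1], [-5, -21/2, 13/2], [-1, -5/2, 3/2]] = [[4, 5, -1]].

W = [[4, 5, -1]]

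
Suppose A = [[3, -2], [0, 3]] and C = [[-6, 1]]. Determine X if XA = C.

X = [[-2, -1]]

Since A sits to the right of X, X = CA⁻¹.
det A = 9, so A⁻¹ = [[1/3, 2/9], [0, 1/3]].
X = CA⁻¹ = [[-6, 1]] · [[1/3, 2/9], [0, 1/3]] = [[-2, -1]].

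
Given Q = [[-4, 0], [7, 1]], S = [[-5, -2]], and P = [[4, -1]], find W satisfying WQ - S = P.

W = [[-5, -3]]

WQ = P + S = [[-1, -3]].
Right-multiplying both sides by Q⁻¹ gives W = (P + S)Q⁻¹.
Q has determinant -4; Q⁻¹ = [[-1/4, 0], [7/4, 1]].
W = (P + S)Q⁻¹ = [[-5, -3]].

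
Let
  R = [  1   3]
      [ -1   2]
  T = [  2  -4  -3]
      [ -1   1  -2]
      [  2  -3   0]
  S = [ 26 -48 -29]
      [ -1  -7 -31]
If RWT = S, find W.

W = [[1, -5, 2], [2, 3, 2]]

Isolating W: multiply by R⁻¹ from the left and T⁻¹ from the right, so W = R⁻¹ST⁻¹.
det R = 5, so R⁻¹ = [[2/5, -3/5], [1/5, 1/5]].
T has determinant 1; T⁻¹ = [[-6, 9, 11], [-4, 6, 7], [1, -2, -2]].
R⁻¹S = [[11, -15, 7], [5, -11, -12]].
W = (R⁻¹S)T⁻¹ = [[1, -5, 2], [2, 3, 2]].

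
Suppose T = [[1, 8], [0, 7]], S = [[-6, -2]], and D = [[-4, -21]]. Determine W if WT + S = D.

W = [[2, -5]]

WT = D − S = [[2, -19]].
Since T sits to the right of W, W = (D − S)T⁻¹.
det T = 7, so T⁻¹ = [[1, -8/7], [0, 1/7]].
W = (D − S)T⁻¹ = [[2, -5]].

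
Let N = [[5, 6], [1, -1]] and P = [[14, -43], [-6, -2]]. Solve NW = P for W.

W = [[-2, -5], [4, -3]]

N is on the left of W, so left-multiply by N⁻¹: W = N⁻¹P.
det N = -11; the adjugate gives N⁻¹ = [[1/11, 6/11], [1/11, -5/11]].
W = N⁻¹P = [[1/11, 6/11], [1/11, -5/11]] · [[14, -43], [-6, -2]] = [[-2, -5], [4, -3]].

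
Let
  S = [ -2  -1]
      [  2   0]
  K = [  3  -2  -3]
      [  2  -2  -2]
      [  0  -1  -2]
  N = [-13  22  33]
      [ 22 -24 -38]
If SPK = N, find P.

P = S⁻¹NK⁻¹ (apply S⁻¹ on the left and K⁻¹ on the right).
det S = 2; the adjugate gives S⁻¹ = [[0, 1/2], [-1, -1]].
det K = 4; the adjugate gives K⁻¹ = [[1/2, -1/4, -1/2], [1, -3/2, 0], [-1/2, 3/4, -1/2]].
S⁻¹N = [[11, -12, -19], [-9, 2, 5]].
P = (S⁻¹N)K⁻¹ = [[3, 1, 4], [-5, 3, 2]].

P = [[3, 1, 4], [-5, 3, 2]]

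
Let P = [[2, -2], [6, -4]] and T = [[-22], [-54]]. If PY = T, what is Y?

Y = [[-5], [6]]

Since P multiplies Y on the left, Y = P⁻¹T.
det P = 4, so P⁻¹ = [[-1, 1/2], [-3/2, 1/2]].
Y = P⁻¹T = [[-1, 1/2], [-3/2, 1/2]] · [[-22], [-54]] = [[-5], [6]].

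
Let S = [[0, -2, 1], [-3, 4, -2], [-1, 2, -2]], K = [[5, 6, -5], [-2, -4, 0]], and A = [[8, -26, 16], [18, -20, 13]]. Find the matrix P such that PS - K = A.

P = [[1, -4, -1], [1, -5, -1]]

PS = A + K = [[13, -20, 11], [16, -24, 13]].
Since S sits to the right of P, P = (A + K)S⁻¹.
S has determinant 6; S⁻¹ = [[-2/3, -1/3, 0], [-2/3, 1/6, -1/2], [-1/3, 1/3, -1]].
P = (A + K)S⁻¹ = [[1, -4, -1], [1, -5, -1]].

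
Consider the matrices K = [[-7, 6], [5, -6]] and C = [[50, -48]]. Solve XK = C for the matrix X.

Right-multiplying both sides by K⁻¹ gives X = CK⁻¹.
det K = 12, so K⁻¹ = [[-1/2, -1/2], [-5/12, -7/12]].
X = CK⁻¹ = [[50, -48]] · [[-1/2, -1/2], [-5/12, -7/12]] = [[-5, 3]].

X = [[-5, 3]]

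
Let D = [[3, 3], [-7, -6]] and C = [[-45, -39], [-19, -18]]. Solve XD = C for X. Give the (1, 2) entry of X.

D is on the right of X, so right-multiply by D⁻¹: X = CD⁻¹.
det D = 3; the adjugate gives D⁻¹ = [[-2, -1], [7/3, 1]].
X = CD⁻¹ = [[-45, -39], [-19, -18]] · [[-2, -1], [7/3, 1]] = [[-1, 6], [-4, 1]].

6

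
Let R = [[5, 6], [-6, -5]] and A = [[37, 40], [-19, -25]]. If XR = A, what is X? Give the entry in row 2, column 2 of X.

R is on the right of X, so right-multiply by R⁻¹: X = AR⁻¹.
det R = 11, so R⁻¹ = [[-5/11, -6/11], [6/11, 5/11]].
X = AR⁻¹ = [[37, 40], [-19, -25]] · [[-5/11, -6/11], [6/11, 5/11]] = [[5, -2], [-5, -1]].

-1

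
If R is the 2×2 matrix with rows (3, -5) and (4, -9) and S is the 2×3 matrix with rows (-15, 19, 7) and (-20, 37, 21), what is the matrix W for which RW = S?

Since R multiplies W on the left, W = R⁻¹S.
R has determinant -7; R⁻¹ = [[9/7, -5/7], [4/7, -3/7]].
W = R⁻¹S = [[9/7, -5/7], [4/7, -3/7]] · [[-15, 19, 7], [-20, 37, 21]] = [[-5, -2, -6], [0, -5, -5]].

W = [[-5, -2, -6], [0, -5, -5]]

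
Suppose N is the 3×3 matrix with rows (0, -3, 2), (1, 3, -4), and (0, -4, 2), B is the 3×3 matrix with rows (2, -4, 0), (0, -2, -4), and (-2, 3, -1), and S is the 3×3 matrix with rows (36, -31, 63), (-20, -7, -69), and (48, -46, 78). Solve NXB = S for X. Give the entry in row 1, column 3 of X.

-4

Left-multiply by N⁻¹ and right-multiply by B⁻¹: X = N⁻¹SB⁻¹.
N has determinant -2; N⁻¹ = [[5, 1, -3], [1, 0, -1], [2, 0, -3/2]].
B has determinant -4; B⁻¹ = [[-7/2, 1, -4], [-2, 1/2, -2], [1, -1/2, 1]].
N⁻¹S = [[16, -24, 12], [-12, 15, -15], [0, 7, 9]].
X = (N⁻¹S)B⁻¹ = [[4, -2, -4], [-3, 3, 3], [-5, -1, -5]].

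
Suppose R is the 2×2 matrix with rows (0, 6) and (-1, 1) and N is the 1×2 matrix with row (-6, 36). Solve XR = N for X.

Right-multiplying both sides by R⁻¹ gives X = NR⁻¹.
R has determinant 6; R⁻¹ = [[1/6, -1], [1/6, 0]].
X = NR⁻¹ = [[-6, 36]] · [[1/6, -1], [1/6, 0]] = [[5, 6]].

X = [[5, 6]]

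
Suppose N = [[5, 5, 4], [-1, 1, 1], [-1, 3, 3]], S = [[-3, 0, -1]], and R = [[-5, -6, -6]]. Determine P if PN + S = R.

PN = R − S = [[-2, -6, -5]].
Right-multiplying both sides by N⁻¹ gives P = (R − S)N⁻¹.
det N = 2, so N⁻¹ = [[0, -3/2, 1/2], [1, 19/2, -9/2], [-1, -10, 5]].
P = (R − S)N⁻¹ = [[-1, -4, 1]].

P = [[-1, -4, 1]]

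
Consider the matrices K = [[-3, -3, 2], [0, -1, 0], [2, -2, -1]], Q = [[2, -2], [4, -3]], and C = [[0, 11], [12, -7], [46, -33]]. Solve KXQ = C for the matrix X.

X = K⁻¹CQ⁻¹ (apply K⁻¹ on the left and Q⁻¹ on the right).
det K = 1; the adjugate gives K⁻¹ = [[1, -7, 2], [0, -1, 0], [2, -12, 3]].
det Q = 2, so Q⁻¹ = [[-3/2, 1], [-2, 1]].
K⁻¹C = [[8, -6], [-12, 7], [-6, 7]].
X = (K⁻¹C)Q⁻¹ = [[0, 2], [4, -5], [-5, 1]].

X = [[0, 2], [4, -5], [-5, 1]]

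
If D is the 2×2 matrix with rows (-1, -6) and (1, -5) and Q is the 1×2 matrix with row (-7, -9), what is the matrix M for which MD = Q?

M = [[4, -3]]

Right-multiplying both sides by D⁻¹ gives M = QD⁻¹.
det D = 11; the adjugate gives D⁻¹ = [[-5/11, 6/11], [-1/11, -1/11]].
M = QD⁻¹ = [[-7, -9]] · [[-5/11, 6/11], [-1/11, -1/11]] = [[4, -3]].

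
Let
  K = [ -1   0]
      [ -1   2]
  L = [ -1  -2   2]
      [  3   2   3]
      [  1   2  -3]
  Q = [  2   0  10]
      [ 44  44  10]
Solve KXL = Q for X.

Isolating X: multiply by K⁻¹ from the left and L⁻¹ from the right, so X = K⁻¹QL⁻¹.
det K = -2, so K⁻¹ = [[-1, 0], [-1/2, 1/2]].
det L = -4; the adjugate gives L⁻¹ = [[3, 1/2, 5/2], [-3, -1/4, -9/4], [-1, 0, -1]].
K⁻¹Q = [[-2, 0, -10], [21, 22, 0]].
X = (K⁻¹Q)L⁻¹ = [[4, -1, 5], [-3, 5, 3]].

X = [[4, -1, 5], [-3, 5, 3]]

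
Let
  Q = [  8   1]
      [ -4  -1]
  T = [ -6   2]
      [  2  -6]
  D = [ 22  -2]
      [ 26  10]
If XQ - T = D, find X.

XQ = D + T = [[16, 0], [28, 4]].
Q is on the right of X, so right-multiply by Q⁻¹: X = (D + T)Q⁻¹.
det Q = -4; the adjugate gives Q⁻¹ = [[1/4, 1/4], [-1, -2]].
X = (D + T)Q⁻¹ = [[4, 4], [3, -1]].

X = [[4, 4], [3, -1]]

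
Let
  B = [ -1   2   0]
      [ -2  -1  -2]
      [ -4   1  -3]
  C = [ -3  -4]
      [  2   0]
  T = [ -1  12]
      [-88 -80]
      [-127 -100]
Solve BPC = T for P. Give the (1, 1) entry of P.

P = B⁻¹TC⁻¹ (apply B⁻¹ on the left and C⁻¹ on the right).
det B = -1, so B⁻¹ = [[-5, -6, 4], [-2, -3, 2], [6, 7, -5]].
C has determinant 8; C⁻¹ = [[0, 1/2], [-1/4, -3/8]].
B⁻¹T = [[25, 20], [12, 16], [13, 12]].
P = (B⁻¹T)C⁻¹ = [[-5, 5], [-4, 0], [-3, 2]].

-5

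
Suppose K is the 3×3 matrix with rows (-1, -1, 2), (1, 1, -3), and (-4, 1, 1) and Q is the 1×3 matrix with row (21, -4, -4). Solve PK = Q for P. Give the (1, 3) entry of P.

-5

K is on the right of P, so right-multiply by K⁻¹: P = QK⁻¹.
K has determinant -5; K⁻¹ = [[-4/5, -3/5, -1/5], [-11/5, -7/5, 1/5], [-1, -1, 0]].
P = QK⁻¹ = [[21, -4, -4]] · [[-4/5, -3/5, -1/5], [-11/5, -7/5, 1/5], [-1, -1, 0]] = [[-4, -3, -5]].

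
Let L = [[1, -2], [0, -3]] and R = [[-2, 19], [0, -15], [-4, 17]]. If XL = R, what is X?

X = [[-2, -5], [0, 5], [-4, -3]]

Right-multiplying both sides by L⁻¹ gives X = RL⁻¹.
det L = -3, so L⁻¹ = [[1, -2/3], [0, -1/3]].
X = RL⁻¹ = [[-2, 19], [0, -15], [-4, 17]] · [[1, -2/3], [0, -1/3]] = [[-2, -5], [0, 5], [-4, -3]].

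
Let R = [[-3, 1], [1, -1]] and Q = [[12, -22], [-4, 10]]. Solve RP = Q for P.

Left-multiplying both sides by R⁻¹ gives P = R⁻¹Q.
det R = 2, so R⁻¹ = [[-1/2, -1/2], [-1/2, -3/2]].
P = R⁻¹Q = [[-1/2, -1/2], [-1/2, -3/2]] · [[12, -22], [-4, 10]] = [[-4, 6], [0, -4]].

P = [[-4, 6], [0, -4]]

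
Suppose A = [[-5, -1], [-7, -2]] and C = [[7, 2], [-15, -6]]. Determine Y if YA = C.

A is on the right of Y, so right-multiply by A⁻¹: Y = CA⁻¹.
det A = 3; the adjugate gives A⁻¹ = [[-2/3, 1/3], [7/3, -5/3]].
Y = CA⁻¹ = [[7, 2], [-15, -6]] · [[-2/3, 1/3], [7/3, -5/3]] = [[0, -1], [-4, 5]].

Y = [[0, -1], [-4, 5]]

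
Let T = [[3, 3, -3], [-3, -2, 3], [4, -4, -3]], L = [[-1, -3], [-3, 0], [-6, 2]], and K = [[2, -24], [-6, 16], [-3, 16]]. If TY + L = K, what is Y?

TY = K − L = [[3, -21], [-3, 16], [3, 14]].
Since T multiplies Y on the left, Y = T⁻¹(K − L).
det T = 3; the adjugate gives T⁻¹ = [[6, 7, 1], [1, 1, 0], [20/3, 8, 1]].
Y = T⁻¹(K − L) = [[0, 0], [0, -5], [-1, 2]].

Y = [[0, 0], [0, -5], [-1, 2]]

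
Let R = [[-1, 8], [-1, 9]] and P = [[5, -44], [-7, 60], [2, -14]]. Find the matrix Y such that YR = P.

Y = [[-1, -4], [3, 4], [-4, 2]]

R is on the right of Y, so right-multiply by R⁻¹: Y = PR⁻¹.
det R = -1; the adjugate gives R⁻¹ = [[-9, 8], [-1, 1]].
Y = PR⁻¹ = [[5, -44], [-7, 60], [2, -14]] · [[-9, 8], [-1, 1]] = [[-1, -4], [3, 4], [-4, 2]].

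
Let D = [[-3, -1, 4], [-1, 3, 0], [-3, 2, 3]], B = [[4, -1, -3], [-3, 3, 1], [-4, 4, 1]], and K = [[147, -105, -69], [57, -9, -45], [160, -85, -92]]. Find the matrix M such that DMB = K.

M = [[-1, 1, 2], [5, 2, 0], [4, -3, -1]]

Left-multiply by D⁻¹ and right-multiply by B⁻¹: M = D⁻¹KB⁻¹.
D has determinant -2; D⁻¹ = [[-9/2, -11/2, 6], [-3/2, -3/2, 2], [-7/2, -9/2, 5]].
det B = -3; the adjugate gives B⁻¹ = [[1/3, 11/3, -8/3], [1/3, 8/3, -5/3], [0, 4, -3]].
D⁻¹K = [[-15, 12, 6], [14, 1, -13], [29, -17, -16]].
M = (D⁻¹K)B⁻¹ = [[-1, 1, 2], [5, 2, 0], [4, -3, -1]].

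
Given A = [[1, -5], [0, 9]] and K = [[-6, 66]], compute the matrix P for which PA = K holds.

P = [[-6, 4]]

Since A sits to the right of P, P = KA⁻¹.
det A = 9, so A⁻¹ = [[1, 5/9], [0, 1/9]].
P = KA⁻¹ = [[-6, 66]] · [[1, 5/9], [0, 1/9]] = [[-6, 4]].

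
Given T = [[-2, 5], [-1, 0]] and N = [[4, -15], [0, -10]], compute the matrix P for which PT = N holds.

P = [[-3, 2], [-2, 4]]

Right-multiplying both sides by T⁻¹ gives P = NT⁻¹.
det T = 5, so T⁻¹ = [[0, -1], [1/5, -2/5]].
P = NT⁻¹ = [[4, -15], [0, -10]] · [[0, -1], [1/5, -2/5]] = [[-3, 2], [-2, 4]].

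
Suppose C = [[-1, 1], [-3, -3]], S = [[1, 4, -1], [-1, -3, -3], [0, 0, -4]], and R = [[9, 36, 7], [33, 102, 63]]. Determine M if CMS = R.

M = [[-5, 5, 1], [4, 5, -3]]

Left-multiply by C⁻¹ and right-multiply by S⁻¹: M = C⁻¹RS⁻¹.
det C = 6, so C⁻¹ = [[-1/2, -1/6], [1/2, -1/6]].
det S = -4, so S⁻¹ = [[-3, -4, 15/4], [1, 1, -1], [0, 0, -1/4]].
C⁻¹R = [[-10, -35, -14], [-1, 1, -7]].
M = (C⁻¹R)S⁻¹ = [[-5, 5, 1], [4, 5, -3]].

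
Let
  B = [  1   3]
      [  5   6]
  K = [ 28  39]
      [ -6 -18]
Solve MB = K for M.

Right-multiplying both sides by B⁻¹ gives M = KB⁻¹.
det B = -9; the adjugate gives B⁻¹ = [[-2/3, 1/3], [5/9, -1/9]].
M = KB⁻¹ = [[28, 39], [-6, -18]] · [[-2/3, 1/3], [5/9, -1/9]] = [[3, 5], [-6, 0]].

M = [[3, 5], [-6, 0]]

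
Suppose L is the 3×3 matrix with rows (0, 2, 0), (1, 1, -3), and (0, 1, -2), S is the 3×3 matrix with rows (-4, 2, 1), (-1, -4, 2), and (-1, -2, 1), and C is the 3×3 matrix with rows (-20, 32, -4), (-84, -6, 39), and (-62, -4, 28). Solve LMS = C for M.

M = [[0, 0, -4], [3, -3, 1], [-5, -4, -2]]

M = L⁻¹CS⁻¹ (apply L⁻¹ on the left and S⁻¹ on the right).
det L = 4, so L⁻¹ = [[1/4, 1, -3/2], [1/2, 0, 0], [1/4, 0, -1/2]].
S has determinant -4; S⁻¹ = [[0, 1, -2], [1/4, 3/4, -7/4], [1/2, 5/2, -9/2]].
L⁻¹C = [[4, 8, -4], [-10, 16, -2], [26, 10, -15]].
M = (L⁻¹C)S⁻¹ = [[0, 0, -4], [3, -3, 1], [-5, -4, -2]].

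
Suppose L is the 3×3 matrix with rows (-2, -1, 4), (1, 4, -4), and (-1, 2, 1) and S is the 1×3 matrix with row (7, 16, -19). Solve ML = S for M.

M = [[-6, 0, 5]]

Since L sits to the right of M, M = SL⁻¹.
det L = -3, so L⁻¹ = [[-4, -3, 4], [-1, -2/3, 4/3], [-2, -5/3, 7/3]].
M = SL⁻¹ = [[7, 16, -19]] · [[-4, -3, 4], [-1, -2/3, 4/3], [-2, -5/3, 7/3]] = [[-6, 0, 5]].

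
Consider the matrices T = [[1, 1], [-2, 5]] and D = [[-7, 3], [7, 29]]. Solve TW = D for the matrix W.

Since T multiplies W on the left, W = T⁻¹D.
det T = 7, so T⁻¹ = [[5/7, -1/7], [2/7, 1/7]].
W = T⁻¹D = [[5/7, -1/7], [2/7, 1/7]] · [[-7, 3], [7, 29]] = [[-6, -2], [-1, 5]].

W = [[-6, -2], [-1, 5]]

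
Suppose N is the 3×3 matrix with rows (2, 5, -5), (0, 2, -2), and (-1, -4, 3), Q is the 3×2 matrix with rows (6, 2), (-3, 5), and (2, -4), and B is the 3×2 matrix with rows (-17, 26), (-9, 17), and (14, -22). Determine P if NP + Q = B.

P = [[-4, -3], [1, 3], [4, -3]]

NP = B − Q = [[-23, 24], [-6, 12], [12, -18]].
N is on the left of P, so left-multiply by N⁻¹: P = N⁻¹(B − Q).
det N = -4; the adjugate gives N⁻¹ = [[1/2, -5/4, 0], [-1/2, -1/4, -1], [-1/2, -3/4, -1]].
P = N⁻¹(B − Q) = [[-4, -3], [1, 3], [4, -3]].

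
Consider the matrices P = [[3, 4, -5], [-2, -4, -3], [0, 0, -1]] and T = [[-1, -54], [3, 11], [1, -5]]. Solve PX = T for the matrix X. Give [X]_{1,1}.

P is on the left of X, so left-multiply by P⁻¹: X = P⁻¹T.
det P = 4, so P⁻¹ = [[1, 1, -8], [-1/2, -3/4, 19/4], [0, 0, -1]].
X = P⁻¹T = [[1, 1, -8], [-1/2, -3/4, 19/4], [0, 0, -1]] · [[-1, -54], [3, 11], [1, -5]] = [[-6, -3], [3, -5], [-1, 5]].

-6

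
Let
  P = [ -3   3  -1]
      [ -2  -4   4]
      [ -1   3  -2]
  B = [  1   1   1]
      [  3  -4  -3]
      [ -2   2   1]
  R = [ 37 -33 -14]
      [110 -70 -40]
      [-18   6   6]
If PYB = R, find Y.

Left-multiply by P⁻¹ and right-multiply by B⁻¹: Y = P⁻¹RB⁻¹.
det P = -2, so P⁻¹ = [[2, -3/2, -4], [4, -5/2, -7], [5, -3, -9]].
det B = 3; the adjugate gives B⁻¹ = [[2/3, 1/3, 1/3], [1, 1, 2], [-2/3, -4/3, -7/3]].
P⁻¹R = [[-19, 15, 8], [-1, 1, 2], [17, -9, -4]].
Y = (P⁻¹R)B⁻¹ = [[-3, -2, 5], [-1, -2, -3], [5, 2, -3]].

Y = [[-3, -2, 5], [-1, -2, -3], [5, 2, -3]]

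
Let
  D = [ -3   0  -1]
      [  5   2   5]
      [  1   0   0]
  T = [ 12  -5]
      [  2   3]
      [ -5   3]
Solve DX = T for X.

X = [[-5, 3], [6, 4], [3, -4]]

Left-multiplying both sides by D⁻¹ gives X = D⁻¹T.
det D = 2, so D⁻¹ = [[0, 0, 1], [5/2, 1/2, 5], [-1, 0, -3]].
X = D⁻¹T = [[0, 0, 1], [5/2, 1/2, 5], [-1, 0, -3]] · [[12, -5], [2, 3], [-5, 3]] = [[-5, 3], [6, 4], [3, -4]].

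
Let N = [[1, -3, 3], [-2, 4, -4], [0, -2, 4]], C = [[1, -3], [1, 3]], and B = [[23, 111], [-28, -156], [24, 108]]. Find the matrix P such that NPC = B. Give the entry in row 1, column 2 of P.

0

Isolating P: multiply by N⁻¹ from the left and C⁻¹ from the right, so P = N⁻¹BC⁻¹.
N has determinant -4; N⁻¹ = [[-2, -3/2, 0], [-2, -1, 1/2], [-1, -1/2, 1/2]].
C has determinant 6; C⁻¹ = [[1/2, 1/2], [-1/6, 1/6]].
N⁻¹B = [[-4, 12], [-6, -12], [3, 21]].
P = (N⁻¹B)C⁻¹ = [[-4, 0], [-1, -5], [-2, 5]].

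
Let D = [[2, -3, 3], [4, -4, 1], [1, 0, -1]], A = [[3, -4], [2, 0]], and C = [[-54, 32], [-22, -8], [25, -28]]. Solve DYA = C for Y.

Isolating Y: multiply by D⁻¹ from the left and A⁻¹ from the right, so Y = D⁻¹CA⁻¹.
D has determinant 5; D⁻¹ = [[4/5, -3/5, 9/5], [1, -1, 2], [4/5, -3/5, 4/5]].
A has determinant 8; A⁻¹ = [[0, 1/2], [-1/4, 3/8]].
D⁻¹C = [[15, -20], [18, -16], [-10, 8]].
Y = (D⁻¹C)A⁻¹ = [[5, 0], [4, 3], [-2, -2]].

Y = [[5, 0], [4, 3], [-2, -2]]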